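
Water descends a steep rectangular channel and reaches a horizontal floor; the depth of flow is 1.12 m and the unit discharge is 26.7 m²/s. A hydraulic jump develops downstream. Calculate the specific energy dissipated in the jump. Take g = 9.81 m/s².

V₁ = q/y₁ = 26.7/1.12 = 23.8 m/s. Fr₁ = V₁/√(g·y₁) = 23.8/√(9.81×1.12) = 7.19.
Sequent-depth ratio: y₂/y₁ = ½[√(1 + 8Fr₁²) − 1] = ½[√414.8 − 1] = 9.68.
y₂ = 9.68 × 1.12 = 10.8 m.
Head loss: ΔE = (y₂ − y₁)³/(4y₁y₂) = (10.8 − 1.12)³/(4×1.12×10.8) = 920/48.6 = 18.9 m.

ΔE = 18.9 m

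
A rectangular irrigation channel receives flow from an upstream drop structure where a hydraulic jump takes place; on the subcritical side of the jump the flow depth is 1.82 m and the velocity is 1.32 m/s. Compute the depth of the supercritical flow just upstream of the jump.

y₁ = 0.304 m

Fr₂ = V₂/√(g·y₂) = 1.32/√(9.81×1.82) = 0.312.
Applying the sequent-depth relation in reverse, y₁/y₂ = ½[√(1 + 8Fr₂²) − 1] = ½[√1.781 − 1] = 0.167.
y₁ = 0.167 × 1.82 = 0.304 m.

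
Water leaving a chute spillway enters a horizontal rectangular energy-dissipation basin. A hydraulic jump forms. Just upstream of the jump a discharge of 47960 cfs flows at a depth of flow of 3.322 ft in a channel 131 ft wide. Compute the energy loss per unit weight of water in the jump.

q = Q/b = 47960/131 = 366.1 ft²/s; V₁ = q/y₁ = 110.2 ft/s. Fr₁ = V₁/√(g·y₁) = 10.66.
Sequent-depth ratio: y₂/y₁ = ½[√(1 + 8Fr₁²) − 1] = ½[√909.35 − 1] = 14.58.
y₂ = 14.58 × 3.322 = 48.43 ft.
Head loss: ΔE = (y₂ − y₁)³/(4y₁y₂) = (48.43 − 3.322)³/(4×3.322×48.43) = 91765/643.5 = 142.6 ft.

ΔE = 142.6 ft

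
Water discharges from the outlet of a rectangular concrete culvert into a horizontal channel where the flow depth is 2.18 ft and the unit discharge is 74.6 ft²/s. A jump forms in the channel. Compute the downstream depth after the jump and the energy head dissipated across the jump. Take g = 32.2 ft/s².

V₁ = q/y₁ = 74.6/2.18 = 34.2 ft/s. Fr₁ = V₁/√(g·y₁) = 34.2/√(32.2×2.18) = 4.08.
Conjugate-depth relation: y₂/y₁ = ½[√(1 + 8Fr₁²) − 1] = ½[√134.5 − 1] = 5.30.
y₂ = 5.30 × 2.18 = 11.5 ft.
Head loss: ΔE = (y₂ − y₁)³/(4y₁y₂) = (11.5 − 2.18)³/(4×2.18×11.5) = 822/101 = 8.17 ft.

y₂ = 11.5 ft; ΔE = 8.17 ft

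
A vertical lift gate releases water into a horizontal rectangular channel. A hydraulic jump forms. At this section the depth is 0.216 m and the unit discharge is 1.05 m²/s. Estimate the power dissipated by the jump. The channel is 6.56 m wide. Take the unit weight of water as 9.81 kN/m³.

P = 29.5 kW

V₁ = q/y₁ = 1.05/0.216 = 4.86 m/s. Fr₁ = V₁/√(g·y₁) = 4.86/√(9.81×0.216) = 3.34.
Conjugate-depth relation: y₂/y₁ = ½[√(1 + 8Fr₁²) − 1] = ½[√90.22 − 1] = 4.25.
y₂ = 4.25 × 0.216 = 0.918 m.
V₂ = q/y₂ = 1.05/0.918 = 1.14 m/s. E₁ = y₁ + V₁²/2g = 1.42 m; E₂ = y₂ + V₂²/2g = 0.985 m. ΔE = E₁ − E₂ = 0.436 m.
Q = q·b = 1.05 × 6.56 = 6.89 m³/s. P = γ·Q·ΔE = 9.81 × 6.89 × 0.436 = 29.5 kW.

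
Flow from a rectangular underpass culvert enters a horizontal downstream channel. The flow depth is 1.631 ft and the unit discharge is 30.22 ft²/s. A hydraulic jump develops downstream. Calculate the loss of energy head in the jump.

ΔE = 1.287 ft

V₁ = q/y₁ = 30.22/1.631 = 18.53 ft/s. Fr₁ = V₁/√(g·y₁) = 18.53/√(32.2×1.631) = 2.557.
Conjugate-depth relation: y₂/y₁ = ½[√(1 + 8Fr₁²) − 1] = ½[√53.295 − 1] = 3.150.
y₂ = 3.150 × 1.631 = 5.138 ft.
Head loss: ΔE = (y₂ − y₁)³/(4y₁y₂) = (5.138 − 1.631)³/(4×1.631×5.138) = 43.13/33.52 = 1.287 ft.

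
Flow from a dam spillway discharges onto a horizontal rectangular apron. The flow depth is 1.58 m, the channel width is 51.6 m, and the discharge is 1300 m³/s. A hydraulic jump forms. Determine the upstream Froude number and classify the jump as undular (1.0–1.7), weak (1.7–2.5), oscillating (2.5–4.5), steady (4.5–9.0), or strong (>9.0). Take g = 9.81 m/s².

q = Q/b = 1300/51.6 = 25.2 m²/s; V₁ = q/y₁ = 15.9 m/s. Fr₁ = V₁/√(g·y₁) = 4.05.
Fr₁ = 4.05 lies in the oscillating range.

Fr₁ = 4.05; oscillating jump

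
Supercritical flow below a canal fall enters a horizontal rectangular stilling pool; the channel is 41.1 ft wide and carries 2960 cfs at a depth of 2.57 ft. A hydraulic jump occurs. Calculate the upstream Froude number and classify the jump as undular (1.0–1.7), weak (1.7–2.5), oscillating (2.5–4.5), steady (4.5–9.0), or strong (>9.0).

Fr₁ = 3.08; oscillating jump

q = Q/b = 2960/41.1 = 72.0 ft²/s; V₁ = q/y₁ = 28.0 ft/s. Fr₁ = V₁/√(g·y₁) = 3.08.
Fr₁ = 3.08 lies in the oscillating range.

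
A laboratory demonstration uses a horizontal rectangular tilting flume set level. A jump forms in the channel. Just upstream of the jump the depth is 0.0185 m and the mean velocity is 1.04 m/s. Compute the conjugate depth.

y₂ = 0.0553 m

Fr₁ = V₁/√(g·y₁) = 1.04/√(9.81×0.0185) = 2.44.
Bélanger equation: y₂/y₁ = ½[√(1 + 8Fr₁²) − 1] = ½[√48.68 − 1] = 2.99.
y₂ = 2.99 × 0.0185 = 0.0553 m.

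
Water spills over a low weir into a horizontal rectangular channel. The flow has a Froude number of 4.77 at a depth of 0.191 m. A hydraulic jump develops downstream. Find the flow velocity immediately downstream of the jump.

Fr₁ = 4.77 (given).
Sequent-depth ratio: y₂/y₁ = ½[√(1 + 8Fr₁²) − 1] = ½[√183.0 − 1] = 6.26.
y₂ = 6.26 × 0.191 = 1.20 m.
V₁ = Fr₁·√(g·y₁) = 4.77×√(9.81×0.191) = 6.53 m/s; q = V₁·y₁ = 1.25 m²/s.
V₂ = q/y₂ = 1.25/1.20 = 1.04 m/s.

V₂ = 1.04 m/s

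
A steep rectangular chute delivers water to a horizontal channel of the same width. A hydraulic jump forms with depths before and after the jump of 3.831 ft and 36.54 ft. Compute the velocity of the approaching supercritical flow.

V₁ = 78.74 ft/s

For a rectangular channel the momentum equation gives q² = ½·g·y₁·y₂·(y₁ + y₂) = ½×32.2×3.831×36.54×40.37 = 90986.
q = √90986 = 301.6 ft²/s.
V₁ = q/y₁ = 301.6/3.831 = 78.74 ft/s.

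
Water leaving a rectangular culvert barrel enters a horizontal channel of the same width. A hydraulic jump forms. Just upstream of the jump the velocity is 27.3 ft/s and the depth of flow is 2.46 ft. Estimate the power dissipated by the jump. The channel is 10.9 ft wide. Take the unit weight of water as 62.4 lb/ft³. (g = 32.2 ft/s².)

P = 311 hp

Fr₁ = V₁/√(g·y₁) = 27.3/√(32.2×2.46) = 3.07.
Sequent-depth ratio: y₂/y₁ = ½[√(1 + 8Fr₁²) − 1] = ½[√76.27 − 1] = 3.87.
y₂ = 3.87 × 2.46 = 9.51 ft.
q = V₁·y₁ = 27.3 × 2.46 = 67.2 ft²/s. V₂ = q/y₂ = 67.2/9.51 = 7.06 ft/s. E₁ = y₁ + V₁²/2g = 14.0 ft; E₂ = y₂ + V₂²/2g = 10.3 ft. ΔE = E₁ − E₂ = 3.75 ft.
Q = q·b = 67.2 × 10.9 = 732 cfs. P = γ·Q·ΔE/550 = 62.4 × 732 × 3.75 / 550 = 311 hp.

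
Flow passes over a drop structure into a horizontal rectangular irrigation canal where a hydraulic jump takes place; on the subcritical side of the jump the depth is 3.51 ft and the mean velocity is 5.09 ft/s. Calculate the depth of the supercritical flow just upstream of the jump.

y₁ = 1.20 ft

Fr₂ = V₂/√(g·y₂) = 5.09/√(32.2×3.51) = 0.479.
The Bélanger relation is symmetric: y₁/y₂ = ½[√(1 + 8Fr₂²) − 1] = ½[√2.834 − 1] = 0.342.
y₁ = 0.342 × 3.51 = 1.20 ft.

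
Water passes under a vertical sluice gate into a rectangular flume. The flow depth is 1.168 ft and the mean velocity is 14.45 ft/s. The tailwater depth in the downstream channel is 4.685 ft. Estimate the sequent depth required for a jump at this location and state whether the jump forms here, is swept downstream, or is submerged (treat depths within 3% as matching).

y₂ = 3.352 ft; the jump is submerged

Fr₁ = V₁/√(g·y₁) = 14.45/√(32.2×1.168) = 2.356.
Conjugate-depth relation: y₂/y₁ = ½[√(1 + 8Fr₁²) − 1] = ½[√45.415 − 1] = 2.870.
y₂ = 2.870 × 1.168 = 3.352 ft.
Tailwater y_tw = 4.685 ft: y_tw > y₂, so the jump is submerged.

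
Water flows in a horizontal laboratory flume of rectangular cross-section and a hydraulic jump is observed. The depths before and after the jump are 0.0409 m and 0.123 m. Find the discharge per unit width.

For a rectangular channel the momentum equation gives q² = ½·g·y₁·y₂·(y₁ + y₂) = ½×9.81×0.0409×0.123×0.164 = 0.00404.
q = √0.00404 = 0.0636 m²/s.

q = 0.0636 m²/s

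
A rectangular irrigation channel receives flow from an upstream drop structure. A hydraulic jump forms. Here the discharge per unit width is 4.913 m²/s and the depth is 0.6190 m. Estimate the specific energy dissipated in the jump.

V₁ = q/y₁ = 4.913/0.6190 = 7.937 m/s. Fr₁ = V₁/√(g·y₁) = 7.937/√(9.81×0.6190) = 3.221.
Bélanger equation: y₂/y₁ = ½[√(1 + 8Fr₁²) − 1] = ½[√83.993 − 1] = 4.082.
y₂ = 4.082 × 0.6190 = 2.527 m.
Head loss: ΔE = (y₂ − y₁)³/(4y₁y₂) = (2.527 − 0.6190)³/(4×0.6190×2.527) = 6.946/6.257 = 1.110 m.

ΔE = 1.110 m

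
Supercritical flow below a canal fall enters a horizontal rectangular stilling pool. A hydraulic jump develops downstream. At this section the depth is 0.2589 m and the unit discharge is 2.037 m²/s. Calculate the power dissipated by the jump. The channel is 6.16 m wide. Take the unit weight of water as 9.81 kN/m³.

P = 203.9 kW

V₁ = q/y₁ = 2.037/0.2589 = 7.868 m/s. Fr₁ = V₁/√(g·y₁) = 7.868/√(9.81×0.2589) = 4.937.
By Bélanger, y₂/y₁ = ½[√(1 + 8Fr₁²) − 1] = ½[√195.99 − 1] = 6.500.
y₂ = 6.500 × 0.2589 = 1.683 m.
Head loss: ΔE = (y₂ − y₁)³/(4y₁y₂) = (1.683 − 0.2589)³/(4×0.2589×1.683) = 2.887/1.743 = 1.657 m.
Q = q·b = 2.037 × 6.16 = 12.55 m³/s. P = γ·Q·ΔE = 9.81 × 12.55 × 1.657 = 203.9 kW.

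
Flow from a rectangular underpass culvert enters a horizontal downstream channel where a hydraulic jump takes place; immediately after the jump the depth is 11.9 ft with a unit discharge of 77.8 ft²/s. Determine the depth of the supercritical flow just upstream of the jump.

V₂ = q/y₂ = 77.8/11.9 = 6.54 ft/s; Fr₂ = V₂/√(g·y₂) = 0.334.
From the momentum equation (using Fr₂), y₁/y₂ = ½[√(1 + 8Fr₂²) − 1] = ½[√1.892 − 1] = 0.188.
y₁ = 0.188 × 11.9 = 2.24 ft.

y₁ = 2.24 ft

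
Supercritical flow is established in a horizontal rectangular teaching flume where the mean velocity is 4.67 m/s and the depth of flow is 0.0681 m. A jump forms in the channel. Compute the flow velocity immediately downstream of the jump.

V₂ = 0.615 m/s

Fr₁ = V₁/√(g·y₁) = 4.67/√(9.81×0.0681) = 5.71.
Conjugate-depth relation: y₂/y₁ = ½[√(1 + 8Fr₁²) − 1] = ½[√262.2 − 1] = 7.60.
y₂ = 7.60 × 0.0681 = 0.517 m.
q = V₁·y₁ = 4.67 × 0.0681 = 0.318 m²/s.
V₂ = q/y₂ = 0.318/0.517 = 0.615 m/s.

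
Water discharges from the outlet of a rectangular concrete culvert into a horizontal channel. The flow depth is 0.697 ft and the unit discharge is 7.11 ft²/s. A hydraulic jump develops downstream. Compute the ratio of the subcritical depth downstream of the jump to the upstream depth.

V₁ = q/y₁ = 7.11/0.697 = 10.2 ft/s. Fr₁ = V₁/√(g·y₁) = 10.2/√(32.2×0.697) = 2.15.
From the momentum equation for a rectangular channel, y₂/y₁ = ½[√(1 + 8Fr₁²) − 1] = ½[√38.09 − 1] = 2.59.

y₂/y₁ = 2.59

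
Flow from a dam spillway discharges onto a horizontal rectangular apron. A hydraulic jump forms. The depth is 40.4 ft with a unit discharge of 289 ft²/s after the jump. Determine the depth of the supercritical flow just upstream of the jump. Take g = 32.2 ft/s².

V₂ = q/y₂ = 289/40.4 = 7.15 ft/s; Fr₂ = V₂/√(g·y₂) = 0.198.
The Bélanger relation is symmetric: y₁/y₂ = ½[√(1 + 8Fr₂²) − 1] = ½[√1.315 − 1] = 0.0733.
y₁ = 0.0733 × 40.4 = 2.96 ft.

y₁ = 2.96 ft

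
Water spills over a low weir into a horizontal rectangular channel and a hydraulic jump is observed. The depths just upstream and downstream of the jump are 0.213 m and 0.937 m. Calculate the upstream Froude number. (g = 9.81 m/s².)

For a rectangular channel the momentum equation gives q² = ½·g·y₁·y₂·(y₁ + y₂) = ½×9.81×0.213×0.937×1.15 = 1.13.
q = √1.13 = 1.06 m²/s.
V₁ = q/y₁ = 4.98 m/s; Fr₁ = V₁/√(g·y₁) = 3.45.

Fr₁ = 3.45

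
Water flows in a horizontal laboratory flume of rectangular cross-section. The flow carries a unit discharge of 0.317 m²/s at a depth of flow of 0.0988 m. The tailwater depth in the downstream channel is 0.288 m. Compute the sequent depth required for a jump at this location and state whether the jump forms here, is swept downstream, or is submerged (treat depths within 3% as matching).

y₂ = 0.409 m; the jump is swept downstream

V₁ = q/y₁ = 0.317/0.0988 = 3.21 m/s. Fr₁ = V₁/√(g·y₁) = 3.21/√(9.81×0.0988) = 3.26.
Bélanger equation: y₂/y₁ = ½[√(1 + 8Fr₁²) − 1] = ½[√85.97 − 1] = 4.14.
y₂ = 4.14 × 0.0988 = 0.409 m.
Tailwater y_tw = 0.288 m: y_tw < y₂, so the jump is swept downstream.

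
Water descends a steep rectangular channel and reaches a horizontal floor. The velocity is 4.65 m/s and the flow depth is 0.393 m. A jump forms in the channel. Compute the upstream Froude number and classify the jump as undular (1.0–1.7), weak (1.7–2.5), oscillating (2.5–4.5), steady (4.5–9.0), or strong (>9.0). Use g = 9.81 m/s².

Fr₁ = V₁/√(g·y₁) = 4.65/√(9.81×0.393) = 2.37.
Fr₁ = 2.37 lies in the weak range.

Fr₁ = 2.37; weak jump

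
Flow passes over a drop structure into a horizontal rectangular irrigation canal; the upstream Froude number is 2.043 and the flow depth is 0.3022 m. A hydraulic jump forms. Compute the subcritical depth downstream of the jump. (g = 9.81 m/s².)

y₂ = 0.7350 m

Fr₁ = 2.043 (given).
From the momentum equation for a rectangular channel, y₂/y₁ = ½[√(1 + 8Fr₁²) − 1] = ½[√34.391 − 1] = 2.432.
y₂ = 2.432 × 0.3022 = 0.7350 m.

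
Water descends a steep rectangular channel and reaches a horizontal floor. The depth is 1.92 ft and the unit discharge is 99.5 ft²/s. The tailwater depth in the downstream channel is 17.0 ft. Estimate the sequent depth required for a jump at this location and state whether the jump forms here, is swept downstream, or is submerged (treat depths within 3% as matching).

y₂ = 17.0 ft; the jump forms here

V₁ = q/y₁ = 99.5/1.92 = 51.8 ft/s. Fr₁ = V₁/√(g·y₁) = 51.8/√(32.2×1.92) = 6.59.
Conjugate-depth relation: y₂/y₁ = ½[√(1 + 8Fr₁²) − 1] = ½[√348.5 − 1] = 8.83.
y₂ = 8.83 × 1.92 = 17.0 ft.
Tailwater y_tw = 17.0 ft: y_tw ≈ y₂, so the jump forms here.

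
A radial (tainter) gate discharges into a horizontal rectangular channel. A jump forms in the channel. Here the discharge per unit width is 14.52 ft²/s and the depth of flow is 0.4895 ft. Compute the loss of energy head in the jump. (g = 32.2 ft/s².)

V₁ = q/y₁ = 14.52/0.4895 = 29.66 ft/s. Fr₁ = V₁/√(g·y₁) = 29.66/√(32.2×0.4895) = 7.472.
By Bélanger, y₂/y₁ = ½[√(1 + 8Fr₁²) − 1] = ½[√447.59 − 1] = 10.08.
y₂ = 10.08 × 0.4895 = 4.933 ft.
Head loss: ΔE = (y₂ − y₁)³/(4y₁y₂) = (4.933 − 0.4895)³/(4×0.4895×4.933) = 87.75/9.659 = 9.085 ft.

ΔE = 9.085 ft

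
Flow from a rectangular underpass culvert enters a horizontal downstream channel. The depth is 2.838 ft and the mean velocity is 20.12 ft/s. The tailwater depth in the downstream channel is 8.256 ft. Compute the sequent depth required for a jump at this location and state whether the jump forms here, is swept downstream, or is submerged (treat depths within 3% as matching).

y₂ = 7.147 ft; the jump is submerged

Fr₁ = V₁/√(g·y₁) = 20.12/√(32.2×2.838) = 2.105.
Conjugate-depth relation: y₂/y₁ = ½[√(1 + 8Fr₁²) − 1] = ½[√36.439 − 1] = 2.518.
y₂ = 2.518 × 2.838 = 7.147 ft.
Tailwater y_tw = 8.256 ft: y_tw > y₂, so the jump is submerged.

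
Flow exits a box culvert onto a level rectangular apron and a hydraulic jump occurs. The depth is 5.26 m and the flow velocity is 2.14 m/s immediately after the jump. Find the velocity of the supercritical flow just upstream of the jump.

Fr₂ = V₂/√(g·y₂) = 2.14/√(9.81×5.26) = 0.298.
The Bélanger relation is symmetric: y₁/y₂ = ½[√(1 + 8Fr₂²) − 1] = ½[√1.710 − 1] = 0.154.
y₁ = 0.154 × 5.26 = 0.809 m.
V₁ = q/y₁ = 11.3/0.809 = 13.9 m/s.

V₁ = 13.9 m/s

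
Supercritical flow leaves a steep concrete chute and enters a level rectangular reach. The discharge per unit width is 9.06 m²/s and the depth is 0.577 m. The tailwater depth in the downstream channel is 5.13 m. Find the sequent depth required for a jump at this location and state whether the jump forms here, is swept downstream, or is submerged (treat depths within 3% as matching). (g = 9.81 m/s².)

V₁ = q/y₁ = 9.06/0.577 = 15.7 m/s. Fr₁ = V₁/√(g·y₁) = 15.7/√(9.81×0.577) = 6.60.
Sequent-depth ratio: y₂/y₁ = ½[√(1 + 8Fr₁²) − 1] = ½[√349.5 − 1] = 8.85.
y₂ = 8.85 × 0.577 = 5.10 m.
Tailwater y_tw = 5.13 m: y_tw ≈ y₂, so the jump forms here.

y₂ = 5.10 m; the jump forms here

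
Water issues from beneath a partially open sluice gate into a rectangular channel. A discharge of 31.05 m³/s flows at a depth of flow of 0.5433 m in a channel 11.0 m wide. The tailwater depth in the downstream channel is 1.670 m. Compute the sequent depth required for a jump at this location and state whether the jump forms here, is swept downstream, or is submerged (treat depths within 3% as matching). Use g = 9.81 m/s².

q = Q/b = 31.05/11.0 = 2.823 m²/s; V₁ = q/y₁ = 5.196 m/s. Fr₁ = V₁/√(g·y₁) = 2.250.
From the momentum equation for a rectangular channel, y₂/y₁ = ½[√(1 + 8Fr₁²) − 1] = ½[√41.517 − 1] = 2.722.
y₂ = 2.722 × 0.5433 = 1.479 m.
Tailwater y_tw = 1.670 m: y_tw > y₂, so the jump is submerged.

y₂ = 1.479 m; the jump is submerged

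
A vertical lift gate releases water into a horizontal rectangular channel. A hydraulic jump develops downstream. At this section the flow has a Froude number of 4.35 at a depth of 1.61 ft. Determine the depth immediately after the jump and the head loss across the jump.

y₂ = 9.13 ft; ΔE = 7.24 ft

Fr₁ = 4.35 (given).
Conjugate-depth relation: y₂/y₁ = ½[√(1 + 8Fr₁²) − 1] = ½[√152.4 − 1] = 5.67.
y₂ = 5.67 × 1.61 = 9.13 ft.
Head loss: ΔE = (y₂ − y₁)³/(4y₁y₂) = (9.13 − 1.61)³/(4×1.61×9.13) = 426/58.8 = 7.24 ft.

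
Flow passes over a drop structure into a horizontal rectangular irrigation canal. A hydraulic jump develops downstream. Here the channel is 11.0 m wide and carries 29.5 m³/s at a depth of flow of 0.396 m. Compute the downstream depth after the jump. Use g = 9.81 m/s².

q = Q/b = 29.5/11.0 = 2.68 m²/s; V₁ = q/y₁ = 6.77 m/s. Fr₁ = V₁/√(g·y₁) = 3.44.
Bélanger equation: y₂/y₁ = ½[√(1 + 8Fr₁²) − 1] = ½[√95.45 − 1] = 4.38.
y₂ = 4.38 × 0.396 = 1.74 m.

y₂ = 1.74 m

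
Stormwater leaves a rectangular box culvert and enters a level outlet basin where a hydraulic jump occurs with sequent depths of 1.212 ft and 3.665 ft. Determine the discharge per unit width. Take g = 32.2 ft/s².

q = 18.68 ft²/s

For a rectangular channel the momentum equation gives q² = ½·g·y₁·y₂·(y₁ + y₂) = ½×32.2×1.212×3.665×4.877 = 348.8.
q = √348.8 = 18.68 ft²/s.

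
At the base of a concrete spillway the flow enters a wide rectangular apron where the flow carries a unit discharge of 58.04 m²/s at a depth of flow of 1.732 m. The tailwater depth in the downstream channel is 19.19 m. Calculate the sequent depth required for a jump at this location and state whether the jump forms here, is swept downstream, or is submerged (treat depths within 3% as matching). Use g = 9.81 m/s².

y₂ = 19.07 m; the jump forms here

V₁ = q/y₁ = 58.04/1.732 = 33.51 m/s. Fr₁ = V₁/√(g·y₁) = 33.51/√(9.81×1.732) = 8.130.
By Bélanger, y₂/y₁ = ½[√(1 + 8Fr₁²) − 1] = ½[√529.73 − 1] = 11.01.
y₂ = 11.01 × 1.732 = 19.07 m.
Tailwater y_tw = 19.19 m: y_tw ≈ y₂, so the jump forms here.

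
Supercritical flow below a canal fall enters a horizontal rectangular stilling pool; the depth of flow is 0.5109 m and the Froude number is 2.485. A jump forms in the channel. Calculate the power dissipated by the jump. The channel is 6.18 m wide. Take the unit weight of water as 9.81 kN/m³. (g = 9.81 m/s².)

Fr₁ = 2.485 (given).
By Bélanger, y₂/y₁ = ½[√(1 + 8Fr₁²) − 1] = ½[√50.402 − 1] = 3.050.
y₂ = 3.050 × 0.5109 = 1.558 m.
Head loss: ΔE = (y₂ − y₁)³/(4y₁y₂) = (1.558 − 0.5109)³/(4×0.5109×1.558) = 1.148/3.184 = 0.3607 m.
V₁ = Fr₁·√(g·y₁) = 2.485×√(9.81×0.5109) = 5.563 m/s; q = V₁·y₁ = 2.842 m²/s. Q = q·b = 2.842 × 6.18 = 17.57 m³/s. P = γ·Q·ΔE = 9.81 × 17.57 × 0.3607 = 62.15 kW.

P = 62.15 kW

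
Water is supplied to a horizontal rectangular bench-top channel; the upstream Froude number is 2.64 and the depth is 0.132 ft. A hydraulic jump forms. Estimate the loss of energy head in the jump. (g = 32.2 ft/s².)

Fr₁ = 2.64 (given).
Conjugate-depth relation: y₂/y₁ = ½[√(1 + 8Fr₁²) − 1] = ½[√56.76 − 1] = 3.27.
y₂ = 3.27 × 0.132 = 0.431 ft.
V₁ = Fr₁·√(g·y₁) = 2.64×√(32.2×0.132) = 5.44 ft/s; q = V₁·y₁ = 0.718 ft²/s. V₂ = q/y₂ = 0.718/0.431 = 1.67 ft/s. E₁ = y₁ + V₁²/2g = 0.592 ft; E₂ = y₂ + V₂²/2g = 0.474 ft. ΔE = E₁ − E₂ = 0.118 ft.

ΔE = 0.118 ft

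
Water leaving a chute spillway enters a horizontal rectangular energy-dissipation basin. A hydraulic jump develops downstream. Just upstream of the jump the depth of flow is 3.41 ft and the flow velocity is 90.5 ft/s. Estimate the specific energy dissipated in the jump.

ΔE = 89.7 ft

Fr₁ = V₁/√(g·y₁) = 90.5/√(32.2×3.41) = 8.64.
Bélanger equation: y₂/y₁ = ½[√(1 + 8Fr₁²) − 1] = ½[√597.7 − 1] = 11.7.
y₂ = 11.7 × 3.41 = 40.0 ft.
Head loss: ΔE = (y₂ − y₁)³/(4y₁y₂) = (40.0 − 3.41)³/(4×3.41×40.0) = 48906/545 = 89.7 ft.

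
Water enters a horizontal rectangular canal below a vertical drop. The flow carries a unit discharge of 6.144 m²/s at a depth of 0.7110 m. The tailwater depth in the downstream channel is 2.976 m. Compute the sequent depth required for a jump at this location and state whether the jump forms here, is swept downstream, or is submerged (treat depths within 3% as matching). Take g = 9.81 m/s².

y₂ = 2.954 m; the jump forms here

V₁ = q/y₁ = 6.144/0.7110 = 8.641 m/s. Fr₁ = V₁/√(g·y₁) = 8.641/√(9.81×0.7110) = 3.272.
Sequent-depth ratio: y₂/y₁ = ½[√(1 + 8Fr₁²) − 1] = ½[√86.647 − 1] = 4.154.
y₂ = 4.154 × 0.7110 = 2.954 m.
Tailwater y_tw = 2.976 m: y_tw ≈ y₂, so the jump forms here.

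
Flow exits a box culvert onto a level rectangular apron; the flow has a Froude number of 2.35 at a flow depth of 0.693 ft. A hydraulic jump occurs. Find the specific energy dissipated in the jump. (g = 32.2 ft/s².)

ΔE = 0.390 ft

Fr₁ = 2.35 (given).
By Bélanger, y₂/y₁ = ½[√(1 + 8Fr₁²) − 1] = ½[√45.18 − 1] = 2.86.
y₂ = 2.86 × 0.693 = 1.98 ft.
Head loss: ΔE = (y₂ − y₁)³/(4y₁y₂) = (1.98 − 0.693)³/(4×0.693×1.98) = 2.14/5.50 = 0.390 ft.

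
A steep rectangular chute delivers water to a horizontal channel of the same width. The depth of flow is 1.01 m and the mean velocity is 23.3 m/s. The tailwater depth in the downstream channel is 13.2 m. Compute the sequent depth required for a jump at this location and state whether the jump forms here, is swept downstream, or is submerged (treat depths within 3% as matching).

Fr₁ = V₁/√(g·y₁) = 23.3/√(9.81×1.01) = 7.40.
By Bélanger, y₂/y₁ = ½[√(1 + 8Fr₁²) − 1] = ½[√439.3 − 1] = 9.98.
y₂ = 9.98 × 1.01 = 10.1 m.
Tailwater y_tw = 13.2 m: y_tw > y₂, so the jump is submerged.

y₂ = 10.1 m; the jump is submerged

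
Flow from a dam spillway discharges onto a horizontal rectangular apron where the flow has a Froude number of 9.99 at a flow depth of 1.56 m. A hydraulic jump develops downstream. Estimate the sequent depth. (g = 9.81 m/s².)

y₂ = 21.3 m

Fr₁ = 9.99 (given).
Bélanger equation: y₂/y₁ = ½[√(1 + 8Fr₁²) − 1] = ½[√799.4 − 1] = 13.6.
y₂ = 13.6 × 1.56 = 21.3 m.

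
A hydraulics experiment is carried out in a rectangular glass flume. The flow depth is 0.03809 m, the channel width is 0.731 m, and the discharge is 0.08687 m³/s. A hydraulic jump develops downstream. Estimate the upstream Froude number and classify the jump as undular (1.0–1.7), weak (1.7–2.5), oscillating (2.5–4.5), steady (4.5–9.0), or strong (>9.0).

Fr₁ = 5.104; steady jump

q = Q/b = 0.08687/0.731 = 0.1188 m²/s; V₁ = q/y₁ = 3.120 m/s. Fr₁ = V₁/√(g·y₁) = 5.104.
Fr₁ = 5.104 lies in the steady range.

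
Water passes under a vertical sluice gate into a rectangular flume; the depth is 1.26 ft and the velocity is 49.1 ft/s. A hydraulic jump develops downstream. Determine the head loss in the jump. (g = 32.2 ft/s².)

ΔE = 25.2 ft

Fr₁ = V₁/√(g·y₁) = 49.1/√(32.2×1.26) = 7.71.
From the momentum equation for a rectangular channel, y₂/y₁ = ½[√(1 + 8Fr₁²) − 1] = ½[√476.4 − 1] = 10.4.
y₂ = 10.4 × 1.26 = 13.1 ft.
q = V₁·y₁ = 49.1 × 1.26 = 61.9 ft²/s. V₂ = q/y₂ = 61.9/13.1 = 4.72 ft/s. E₁ = y₁ + V₁²/2g = 38.7 ft; E₂ = y₂ + V₂²/2g = 13.5 ft. ΔE = E₁ − E₂ = 25.2 ft.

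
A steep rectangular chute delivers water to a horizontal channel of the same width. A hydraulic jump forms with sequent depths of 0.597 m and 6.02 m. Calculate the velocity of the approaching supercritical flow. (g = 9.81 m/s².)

V₁ = 18.1 m/s

For a rectangular channel the momentum equation gives q² = ½·g·y₁·y₂·(y₁ + y₂) = ½×9.81×0.597×6.02×6.62 = 117.
q = √117 = 10.8 m²/s.
V₁ = q/y₁ = 10.8/0.597 = 18.1 m/s.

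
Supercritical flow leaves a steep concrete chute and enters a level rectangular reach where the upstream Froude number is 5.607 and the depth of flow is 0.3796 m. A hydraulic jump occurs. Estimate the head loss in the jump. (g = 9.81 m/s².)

ΔE = 3.413 m

Fr₁ = 5.607 (given).
By Bélanger, y₂/y₁ = ½[√(1 + 8Fr₁²) − 1] = ½[√252.51 − 1] = 7.445.
y₂ = 7.445 × 0.3796 = 2.826 m.
V₁ = Fr₁·√(g·y₁) = 5.607×√(9.81×0.3796) = 10.82 m/s; q = V₁·y₁ = 4.107 m²/s. V₂ = q/y₂ = 4.107/2.826 = 1.453 m/s. E₁ = y₁ + V₁²/2g = 6.347 m; E₂ = y₂ + V₂²/2g = 2.934 m. ΔE = E₁ − E₂ = 3.413 m.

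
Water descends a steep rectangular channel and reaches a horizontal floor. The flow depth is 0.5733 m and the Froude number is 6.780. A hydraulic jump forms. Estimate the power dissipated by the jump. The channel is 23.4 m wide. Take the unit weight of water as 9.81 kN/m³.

Fr₁ = 6.780 (given).
From the momentum equation for a rectangular channel, y₂/y₁ = ½[√(1 + 8Fr₁²) − 1] = ½[√368.75 − 1] = 9.101.
y₂ = 9.101 × 0.5733 = 5.218 m.
Head loss: ΔE = (y₂ − y₁)³/(4y₁y₂) = (5.218 − 0.5733)³/(4×0.5733×5.218) = 100.2/11.97 = 8.373 m.
V₁ = Fr₁·√(g·y₁) = 6.780×√(9.81×0.5733) = 16.08 m/s; q = V₁·y₁ = 9.218 m²/s. Q = q·b = 9.218 × 23.4 = 215.7 m³/s. P = γ·Q·ΔE = 9.81 × 215.7 × 8.373 = 17718 kW.

P = 17718 kW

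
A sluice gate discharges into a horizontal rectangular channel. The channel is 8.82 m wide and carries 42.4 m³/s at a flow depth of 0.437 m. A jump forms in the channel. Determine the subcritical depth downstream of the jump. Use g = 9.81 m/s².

y₂ = 3.07 m

q = Q/b = 42.4/8.82 = 4.81 m²/s; V₁ = q/y₁ = 11.0 m/s. Fr₁ = V₁/√(g·y₁) = 5.31.
Sequent-depth ratio: y₂/y₁ = ½[√(1 + 8Fr₁²) − 1] = ½[√226.8 − 1] = 7.03.
y₂ = 7.03 × 0.437 = 3.07 m.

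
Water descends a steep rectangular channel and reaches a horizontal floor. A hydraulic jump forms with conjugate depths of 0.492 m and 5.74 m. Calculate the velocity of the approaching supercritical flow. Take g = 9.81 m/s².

For a rectangular channel the momentum equation gives q² = ½·g·y₁·y₂·(y₁ + y₂) = ½×9.81×0.492×5.74×6.23 = 86.3.
q = √86.3 = 9.29 m²/s.
V₁ = q/y₁ = 9.29/0.492 = 18.9 m/s.

V₁ = 18.9 m/s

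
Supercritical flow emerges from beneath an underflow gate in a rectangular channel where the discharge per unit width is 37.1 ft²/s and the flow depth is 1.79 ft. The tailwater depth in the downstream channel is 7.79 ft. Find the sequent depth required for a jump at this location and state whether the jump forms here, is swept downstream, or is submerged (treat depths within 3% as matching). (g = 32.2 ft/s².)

y₂ = 6.07 ft; the jump is submerged

V₁ = q/y₁ = 37.1/1.79 = 20.7 ft/s. Fr₁ = V₁/√(g·y₁) = 20.7/√(32.2×1.79) = 2.73.
By Bélanger, y₂/y₁ = ½[√(1 + 8Fr₁²) − 1] = ½[√60.62 − 1] = 3.39.
y₂ = 3.39 × 1.79 = 6.07 ft.
Tailwater y_tw = 7.79 ft: y_tw > y₂, so the jump is submerged.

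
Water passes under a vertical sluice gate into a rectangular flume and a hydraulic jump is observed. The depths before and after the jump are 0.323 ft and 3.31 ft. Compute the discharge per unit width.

q = 7.91 ft²/s

For a rectangular channel the momentum equation gives q² = ½·g·y₁·y₂·(y₁ + y₂) = ½×32.2×0.323×3.31×3.63 = 62.5.
q = √62.5 = 7.91 ft²/s.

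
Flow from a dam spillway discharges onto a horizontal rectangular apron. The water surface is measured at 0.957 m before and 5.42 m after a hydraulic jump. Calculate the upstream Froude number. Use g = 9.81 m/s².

Fr₁ = 4.34

For a rectangular channel the momentum equation gives q² = ½·g·y₁·y₂·(y₁ + y₂) = ½×9.81×0.957×5.42×6.38 = 162.
q = √162 = 12.7 m²/s.
V₁ = q/y₁ = 13.3 m/s; Fr₁ = V₁/√(g·y₁) = 4.34.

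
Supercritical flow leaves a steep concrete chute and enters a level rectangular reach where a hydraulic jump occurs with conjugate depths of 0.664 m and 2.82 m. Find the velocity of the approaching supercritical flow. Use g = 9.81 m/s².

For a rectangular channel the momentum equation gives q² = ½·g·y₁·y₂·(y₁ + y₂) = ½×9.81×0.664×2.82×3.48 = 32.0.
q = √32.0 = 5.66 m²/s.
V₁ = q/y₁ = 5.66/0.664 = 8.52 m/s.

V₁ = 8.52 m/s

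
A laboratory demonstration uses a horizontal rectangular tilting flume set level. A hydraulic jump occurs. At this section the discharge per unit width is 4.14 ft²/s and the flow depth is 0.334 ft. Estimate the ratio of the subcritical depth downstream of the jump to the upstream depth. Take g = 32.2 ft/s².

V₁ = q/y₁ = 4.14/0.334 = 12.4 ft/s. Fr₁ = V₁/√(g·y₁) = 12.4/√(32.2×0.334) = 3.78.
By Bélanger, y₂/y₁ = ½[√(1 + 8Fr₁²) − 1] = ½[√115.3 − 1] = 4.87.

y₂/y₁ = 4.87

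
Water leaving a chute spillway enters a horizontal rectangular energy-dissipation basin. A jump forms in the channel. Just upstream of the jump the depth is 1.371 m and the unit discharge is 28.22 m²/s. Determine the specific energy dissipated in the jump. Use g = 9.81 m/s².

V₁ = q/y₁ = 28.22/1.371 = 20.58 m/s. Fr₁ = V₁/√(g·y₁) = 20.58/√(9.81×1.371) = 5.613.
Conjugate-depth relation: y₂/y₁ = ½[√(1 + 8Fr₁²) − 1] = ½[√253.01 − 1] = 7.453.
y₂ = 7.453 × 1.371 = 10.22 m.
V₂ = q/y₂ = 28.22/10.22 = 2.762 m/s. E₁ = y₁ + V₁²/2g = 22.97 m; E₂ = y₂ + V₂²/2g = 10.61 m. ΔE = E₁ − E₂ = 12.36 m.

ΔE = 12.36 m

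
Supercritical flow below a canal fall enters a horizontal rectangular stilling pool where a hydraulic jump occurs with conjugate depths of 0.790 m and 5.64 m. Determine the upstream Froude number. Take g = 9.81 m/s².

For a rectangular channel the momentum equation gives q² = ½·g·y₁·y₂·(y₁ + y₂) = ½×9.81×0.790×5.64×6.43 = 141.
q = √141 = 11.9 m²/s.
V₁ = q/y₁ = 15.0 m/s; Fr₁ = V₁/√(g·y₁) = 5.39.

Fr₁ = 5.39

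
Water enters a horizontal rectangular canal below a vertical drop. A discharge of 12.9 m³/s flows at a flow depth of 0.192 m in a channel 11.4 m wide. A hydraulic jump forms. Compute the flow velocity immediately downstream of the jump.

q = Q/b = 12.9/11.4 = 1.13 m²/s; V₁ = q/y₁ = 5.89 m/s. Fr₁ = V₁/√(g·y₁) = 4.29.
By Bélanger, y₂/y₁ = ½[√(1 + 8Fr₁²) − 1] = ½[√148.5 − 1] = 5.59.
y₂ = 5.59 × 0.192 = 1.07 m.
V₂ = q/y₂ = 1.13/1.07 = 1.05 m/s.

V₂ = 1.05 m/s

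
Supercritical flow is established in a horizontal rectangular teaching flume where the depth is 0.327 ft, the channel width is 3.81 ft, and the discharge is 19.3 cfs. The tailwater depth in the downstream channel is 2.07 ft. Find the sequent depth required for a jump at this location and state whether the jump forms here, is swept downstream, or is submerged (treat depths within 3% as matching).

q = Q/b = 19.3/3.81 = 5.07 ft²/s; V₁ = q/y₁ = 15.5 ft/s. Fr₁ = V₁/√(g·y₁) = 4.77.
Conjugate-depth relation: y₂/y₁ = ½[√(1 + 8Fr₁²) − 1] = ½[√183.3 − 1] = 6.27.
y₂ = 6.27 × 0.327 = 2.05 ft.
Tailwater y_tw = 2.07 ft: y_tw ≈ y₂, so the jump forms here.

y₂ = 2.05 ft; the jump forms here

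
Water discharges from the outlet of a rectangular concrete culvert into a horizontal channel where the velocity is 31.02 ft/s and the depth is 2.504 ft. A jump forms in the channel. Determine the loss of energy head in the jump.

Fr₁ = V₁/√(g·y₁) = 31.02/√(32.2×2.504) = 3.455.
By Bélanger, y₂/y₁ = ½[√(1 + 8Fr₁²) − 1] = ½[√96.474 − 1] = 4.411.
y₂ = 4.411 × 2.504 = 11.05 ft.
q = V₁·y₁ = 31.02 × 2.504 = 77.67 ft²/s. V₂ = q/y₂ = 77.67/11.05 = 7.032 ft/s. E₁ = y₁ + V₁²/2g = 17.45 ft; E₂ = y₂ + V₂²/2g = 11.81 ft. ΔE = E₁ − E₂ = 5.632 ft.

ΔE = 5.632 ft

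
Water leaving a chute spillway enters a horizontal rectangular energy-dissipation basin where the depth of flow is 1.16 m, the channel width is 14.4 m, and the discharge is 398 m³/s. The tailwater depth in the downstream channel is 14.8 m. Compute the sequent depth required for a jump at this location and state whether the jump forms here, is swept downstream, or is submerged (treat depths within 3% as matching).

y₂ = 11.0 m; the jump is submerged

q = Q/b = 398/14.4 = 27.6 m²/s; V₁ = q/y₁ = 23.8 m/s. Fr₁ = V₁/√(g·y₁) = 7.06.
By Bélanger, y₂/y₁ = ½[√(1 + 8Fr₁²) − 1] = ½[√400.1 − 1] = 9.50.
y₂ = 9.50 × 1.16 = 11.0 m.
Tailwater y_tw = 14.8 m: y_tw > y₂, so the jump is submerged.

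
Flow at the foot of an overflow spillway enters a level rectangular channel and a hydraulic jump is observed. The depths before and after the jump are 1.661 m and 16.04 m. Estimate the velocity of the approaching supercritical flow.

For a rectangular channel the momentum equation gives q² = ½·g·y₁·y₂·(y₁ + y₂) = ½×9.81×1.661×16.04×17.70 = 2313.
q = √2313 = 48.10 m²/s.
V₁ = q/y₁ = 48.10/1.661 = 28.96 m/s.

V₁ = 28.96 m/s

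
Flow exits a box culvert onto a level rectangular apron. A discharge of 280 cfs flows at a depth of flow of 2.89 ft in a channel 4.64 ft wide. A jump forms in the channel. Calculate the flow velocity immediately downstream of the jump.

q = Q/b = 280/4.64 = 60.3 ft²/s; V₁ = q/y₁ = 20.9 ft/s. Fr₁ = V₁/√(g·y₁) = 2.16.
From the momentum equation for a rectangular channel, y₂/y₁ = ½[√(1 + 8Fr₁²) − 1] = ½[√38.48 − 1] = 2.60.
y₂ = 2.60 × 2.89 = 7.52 ft.
V₂ = q/y₂ = 60.3/7.52 = 8.03 ft/s.

V₂ = 8.03 ft/s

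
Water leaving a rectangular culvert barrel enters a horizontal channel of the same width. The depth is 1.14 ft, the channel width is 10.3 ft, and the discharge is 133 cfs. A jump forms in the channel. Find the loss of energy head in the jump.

q = Q/b = 133/10.3 = 12.9 ft²/s; V₁ = q/y₁ = 11.3 ft/s. Fr₁ = V₁/√(g·y₁) = 1.87.
Conjugate-depth relation: y₂/y₁ = ½[√(1 + 8Fr₁²) − 1] = ½[√28.96 − 1] = 2.19.
y₂ = 2.19 × 1.14 = 2.50 ft.
Head loss: ΔE = (y₂ − y₁)³/(4y₁y₂) = (2.50 − 1.14)³/(4×1.14×2.50) = 2.50/11.4 = 0.220 ft.

ΔE = 0.220 ft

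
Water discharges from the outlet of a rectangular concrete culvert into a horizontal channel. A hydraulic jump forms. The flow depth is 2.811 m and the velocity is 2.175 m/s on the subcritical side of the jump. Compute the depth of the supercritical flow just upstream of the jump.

y₁ = 0.7593 m

Fr₂ = V₂/√(g·y₂) = 2.175/√(9.81×2.811) = 0.4142.
Since the conjugate-depth ratio holds either way, y₁/y₂ = ½[√(1 + 8Fr₂²) − 1] = ½[√2.3724 − 1] = 0.2701.
y₁ = 0.2701 × 2.811 = 0.7593 m.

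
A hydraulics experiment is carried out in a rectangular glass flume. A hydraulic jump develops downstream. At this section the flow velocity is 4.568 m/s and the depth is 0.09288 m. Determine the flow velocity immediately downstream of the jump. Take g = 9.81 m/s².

V₂ = 0.7267 m/s

Fr₁ = V₁/√(g·y₁) = 4.568/√(9.81×0.09288) = 4.786.
By Bélanger, y₂/y₁ = ½[√(1 + 8Fr₁²) − 1] = ½[√184.21 − 1] = 6.286.
y₂ = 6.286 × 0.09288 = 0.5839 m.
q = V₁·y₁ = 4.568 × 0.09288 = 0.4243 m²/s.
V₂ = q/y₂ = 0.4243/0.5839 = 0.7267 m/s.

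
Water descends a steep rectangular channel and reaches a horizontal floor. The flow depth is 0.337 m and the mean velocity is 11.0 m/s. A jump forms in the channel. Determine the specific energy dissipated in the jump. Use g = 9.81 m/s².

Fr₁ = V₁/√(g·y₁) = 11.0/√(9.81×0.337) = 6.05.
From the momentum equation for a rectangular channel, y₂/y₁ = ½[√(1 + 8Fr₁²) − 1] = ½[√293.8 − 1] = 8.07.
y₂ = 8.07 × 0.337 = 2.72 m.
Head loss: ΔE = (y₂ − y₁)³/(4y₁y₂) = (2.72 − 0.337)³/(4×0.337×2.72) = 13.5/3.67 = 3.69 m.

ΔE = 3.69 m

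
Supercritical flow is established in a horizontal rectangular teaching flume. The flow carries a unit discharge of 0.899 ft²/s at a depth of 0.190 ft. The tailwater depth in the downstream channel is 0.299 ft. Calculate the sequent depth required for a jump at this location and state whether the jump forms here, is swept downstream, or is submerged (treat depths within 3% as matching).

V₁ = q/y₁ = 0.899/0.190 = 4.73 ft/s. Fr₁ = V₁/√(g·y₁) = 4.73/√(32.2×0.190) = 1.91.
Bélanger equation: y₂/y₁ = ½[√(1 + 8Fr₁²) − 1] = ½[√30.27 − 1] = 2.25.
y₂ = 2.25 × 0.190 = 0.428 ft.
Tailwater y_tw = 0.299 ft: y_tw < y₂, so the jump is swept downstream.

y₂ = 0.428 ft; the jump is swept downstream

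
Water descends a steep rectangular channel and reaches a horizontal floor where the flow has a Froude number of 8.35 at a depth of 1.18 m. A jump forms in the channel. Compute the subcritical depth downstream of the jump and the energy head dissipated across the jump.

y₂ = 13.4 m; ΔE = 28.6 m

Fr₁ = 8.35 (given).
Conjugate-depth relation: y₂/y₁ = ½[√(1 + 8Fr₁²) − 1] = ½[√558.8 − 1] = 11.3.
y₂ = 11.3 × 1.18 = 13.4 m.
V₁ = Fr₁·√(g·y₁) = 8.35×√(9.81×1.18) = 28.4 m/s; q = V₁·y₁ = 33.5 m²/s. V₂ = q/y₂ = 33.5/13.4 = 2.51 m/s. E₁ = y₁ + V₁²/2g = 42.3 m; E₂ = y₂ + V₂²/2g = 13.7 m. ΔE = E₁ − E₂ = 28.6 m.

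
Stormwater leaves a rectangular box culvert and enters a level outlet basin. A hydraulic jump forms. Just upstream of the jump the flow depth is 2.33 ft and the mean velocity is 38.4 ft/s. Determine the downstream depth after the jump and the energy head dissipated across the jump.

Fr₁ = V₁/√(g·y₁) = 38.4/√(32.2×2.33) = 4.43.
Conjugate-depth relation: y₂/y₁ = ½[√(1 + 8Fr₁²) − 1] = ½[√158.2 − 1] = 5.79.
y₂ = 5.79 × 2.33 = 13.5 ft.
Head loss: ΔE = (y₂ − y₁)³/(4y₁y₂) = (13.5 − 2.33)³/(4×2.33×13.5) = 1390/126 = 11.1 ft.

y₂ = 13.5 ft; ΔE = 11.1 ft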